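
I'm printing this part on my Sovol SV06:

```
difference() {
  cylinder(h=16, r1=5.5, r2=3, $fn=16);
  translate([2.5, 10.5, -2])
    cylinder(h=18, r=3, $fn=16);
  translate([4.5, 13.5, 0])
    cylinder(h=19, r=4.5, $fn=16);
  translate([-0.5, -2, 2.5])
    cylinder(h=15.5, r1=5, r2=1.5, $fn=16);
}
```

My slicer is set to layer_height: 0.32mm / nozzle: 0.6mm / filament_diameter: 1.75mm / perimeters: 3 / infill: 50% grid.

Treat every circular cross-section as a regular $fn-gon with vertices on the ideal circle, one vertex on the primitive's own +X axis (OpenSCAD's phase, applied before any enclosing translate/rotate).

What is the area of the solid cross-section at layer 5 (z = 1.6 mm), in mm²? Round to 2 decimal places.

At z = 1.6 mm: the cone contributes a regular 16-gon of circumradius 5.250 (interpolated between r1=5.5 and r2=3 at t=0.100) (area = (16/2)·5.250²·sin(360°/16) = 84.38 mm²); the cylinder at (2.5, 10.5): section is a regular 16-gon, circumradius r=3 (area = (16/2)·3.000²·sin(360°/16) = 27.55 mm²); the r=4.5 cylinder at (4.5, 13.5) gives a regular 16-gon of circumradius 4.5 (constant along its height) (area = (16/2)·4.500²·sin(360°/16) = 61.99 mm²); the cone at (-0.5, -2) is absent (z outside [2.5, 18]); After the difference (first − rest): starting from the cone (84.38 mm²), the r=3 cylinder at (2.5, 10.5) misses the remaining region (no effect); the r=4.5 cylinder at (4.5, 13.5) misses the remaining region (no effect) — area = 84.38 mm². Overall, the cross-section is a single solid region. Net area = 84.38 mm².

84.38 mm²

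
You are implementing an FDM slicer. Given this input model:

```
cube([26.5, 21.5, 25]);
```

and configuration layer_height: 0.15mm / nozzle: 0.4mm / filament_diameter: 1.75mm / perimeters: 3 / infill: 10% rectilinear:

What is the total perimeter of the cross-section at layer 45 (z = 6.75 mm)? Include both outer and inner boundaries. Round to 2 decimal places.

At z = 6.75 mm: the cube is present — its section is the full 26.5×21.5 rectangle (perimeter 96.00 mm). Overall, the cross-section is a single solid region. Total boundary length (outer) = 96.00 mm.

96.00 mm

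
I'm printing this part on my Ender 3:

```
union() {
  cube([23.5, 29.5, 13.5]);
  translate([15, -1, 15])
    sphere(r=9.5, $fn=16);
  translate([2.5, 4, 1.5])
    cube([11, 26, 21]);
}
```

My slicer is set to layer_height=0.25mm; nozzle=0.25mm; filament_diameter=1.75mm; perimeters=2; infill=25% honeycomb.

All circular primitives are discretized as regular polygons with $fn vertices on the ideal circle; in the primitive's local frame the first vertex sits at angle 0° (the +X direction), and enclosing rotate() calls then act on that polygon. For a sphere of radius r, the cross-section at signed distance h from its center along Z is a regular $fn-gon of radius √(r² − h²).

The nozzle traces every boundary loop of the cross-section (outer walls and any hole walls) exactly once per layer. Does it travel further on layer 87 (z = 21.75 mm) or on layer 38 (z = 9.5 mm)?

Layer 87 (z = 21.75): the cube is absent (z outside [0, 13.5]); the r=9.5 sphere at (15, -1) contributes a regular 16-gon of circumradius √(9.5²−6.75²) = 6.685 (perimeter = 2·16·6.685·sin(180°/16) = 41.73 mm); the cube at (2.5, 4) (footprint 11×26) is included at this height (perimeter 74.00 mm); Merging all regions: the regions partially overlap (shared area 2.39 mm²), so the edge portions inside another operand are dropped and the merged outline is re-measured after clipping — boundary = 108.33 mm. So its perimeter = 108.33 mm. Layer 38 (z = 9.5): the 23.5×29.5 cube contributes its full rectangle (perimeter 106.00 mm); the sphere at (15, -1): section is a regular 16-gon, circumradius = √(r²−h²) = √(9.5²−5.5²) = 7.746 (perimeter = 2·16·7.746·sin(180°/16) = 48.36 mm); the cube at (2.5, 4) (footprint 11×26) is included at this height (perimeter 74.00 mm); Combining (union): the regions partially overlap (shared area 357.05 mm²), so the edge portions inside another operand are dropped and the merged outline is re-measured after clipping — boundary = 118.12 mm. So its perimeter = 118.12 mm. Layer 38 is larger (118.12 vs 108.33 mm).

layer 38 (z = 9.5 mm)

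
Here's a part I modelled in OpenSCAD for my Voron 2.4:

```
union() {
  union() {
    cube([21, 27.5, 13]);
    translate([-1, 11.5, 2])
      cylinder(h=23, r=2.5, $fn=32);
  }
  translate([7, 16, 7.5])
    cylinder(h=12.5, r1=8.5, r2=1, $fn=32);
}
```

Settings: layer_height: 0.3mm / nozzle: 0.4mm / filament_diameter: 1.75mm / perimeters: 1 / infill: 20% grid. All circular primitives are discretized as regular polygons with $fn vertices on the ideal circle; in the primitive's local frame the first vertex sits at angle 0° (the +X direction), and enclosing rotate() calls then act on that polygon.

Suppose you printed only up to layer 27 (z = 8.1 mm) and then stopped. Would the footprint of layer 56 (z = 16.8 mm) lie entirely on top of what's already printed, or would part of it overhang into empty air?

entirely on top

Compare the two slices. At z = 8.1: the cube (footprint 21×27.5) is included at this height (area 577.50 mm²); the r=2.5 cylinder at (-1, 11.5) contributes a regular 32-gon of circumradius 2.5 (area = (32/2)·2.500²·sin(360°/32) = 19.51 mm²); Combining (union): the regions partially overlap — summed areas 597.01 mm² minus the doubly-counted overlap 4.91 mm² gives 592.10 mm² — area = 592.10 mm²; the cone at (7, 16): at t=0.048 of its height the radius interpolates to r₁+(r₂−r₁)t = 8.140, giving a regular 32-gon of that circumradius (area = (32/2)·8.140²·sin(360°/32) = 206.83 mm²); Combining (union): the regions partially overlap — summed areas 798.93 mm² minus the doubly-counted overlap 201.60 mm² gives 597.33 mm² — area = 597.33 mm². At z = 16.8: the cube is not intersected at this z (z outside [0, 13]); the r=2.5 cylinder at (-1, 11.5) contributes a regular 32-gon of circumradius 2.5 (area = (32/2)·2.500²·sin(360°/32) = 19.51 mm²); Taking the union: only the r=2.5 cylinder at (-1, 11.5) is present, so the union is just that shape — area = 19.51 mm²; the cone at (7, 16) (r1=8.5→r2=1) has section circumradius 2.920 here — a regular 32-gon (area = (32/2)·2.920²·sin(360°/32) = 26.61 mm²); Taking the union: the 2 present regions are separate (no shared area or edge), so areas and boundary lengths simply add and each stays a separate island — area = 46.12 mm². Checking containment: the cross-section at z = 16.8 is a subset of the cross-section at z = 8.1.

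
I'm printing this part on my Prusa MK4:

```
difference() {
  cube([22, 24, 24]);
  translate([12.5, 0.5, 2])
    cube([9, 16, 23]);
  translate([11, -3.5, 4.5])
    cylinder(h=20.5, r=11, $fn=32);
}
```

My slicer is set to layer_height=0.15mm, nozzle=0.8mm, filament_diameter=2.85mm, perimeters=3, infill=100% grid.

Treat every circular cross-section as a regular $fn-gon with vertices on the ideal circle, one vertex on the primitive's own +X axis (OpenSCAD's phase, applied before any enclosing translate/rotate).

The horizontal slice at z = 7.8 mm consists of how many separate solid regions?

At z = 7.8 mm: the 22×24 cube contributes its full rectangle; the 9×16 cube at (12.5, 0.5) contributes its full rectangle; the r=11 cylinder at (11, -3.5) contributes a regular 32-gon of circumradius 11; After the difference (first − rest): starting from the 22×24 cube, the 9×16 cube at (12.5, 0.5) lies wholly inside it (removes its full 144.00 mm² and its 50.00 mm outline becomes a hole wall); the r=11 cylinder at (11, -3.5) partially overlaps it — only the 72.25 mm² overlap (of its 377.69 mm²) is removed, clipping the outline — 1 connected region. The result has 1 disconnected region.

1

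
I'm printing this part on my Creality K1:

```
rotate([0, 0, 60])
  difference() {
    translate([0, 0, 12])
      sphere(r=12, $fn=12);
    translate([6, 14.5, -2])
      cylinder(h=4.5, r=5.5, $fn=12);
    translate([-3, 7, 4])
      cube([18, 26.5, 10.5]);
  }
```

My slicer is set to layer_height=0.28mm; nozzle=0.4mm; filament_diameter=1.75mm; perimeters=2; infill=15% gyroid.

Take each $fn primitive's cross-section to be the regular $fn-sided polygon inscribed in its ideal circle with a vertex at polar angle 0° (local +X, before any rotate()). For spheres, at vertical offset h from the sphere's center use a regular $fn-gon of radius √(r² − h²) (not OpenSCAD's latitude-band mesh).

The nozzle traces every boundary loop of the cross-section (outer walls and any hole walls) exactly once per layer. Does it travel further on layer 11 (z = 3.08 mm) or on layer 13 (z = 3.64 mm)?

Layer 11 (z = 3.08): the sphere: section is a regular 12-gon, circumradius = √(r²−h²) = √(12²−8.92²) = 8.027 (perimeter = 2·12·8.027·sin(180°/12) = 49.86 mm); the cylinder at (6, 14.5) is absent (z outside [-2, 2.5]); the cube at (-3, 7) is absent (z outside [4, 14.5]); Taking the first minus the rest: none of the subtracted shapes is present at this height, so the r=12 sphere is unchanged — boundary = 49.86 mm; (rotated 60° about Z; rotation is an isometry so areas/perimeters/island counts are preserved). So its perimeter = 49.86 mm. Layer 13 (z = 3.64): the r=12 sphere contributes a regular 12-gon of circumradius √(12²−8.36²) = 8.609 (perimeter = 2·12·8.609·sin(180°/12) = 53.47 mm); the cylinder at (6, 14.5) is absent (z outside [-2, 2.5]); the cube at (-3, 7) does not reach this height (z outside [4, 14.5]); After the difference (first − rest): none of the subtracted shapes is present at this height, so the r=12 sphere is unchanged — boundary = 53.47 mm; (rotated 60° about Z; rotation is an isometry so areas/perimeters/island counts are preserved). So its perimeter = 53.47 mm. Layer 13 is larger (53.47 vs 49.86 mm).

layer 13 (z = 3.64 mm)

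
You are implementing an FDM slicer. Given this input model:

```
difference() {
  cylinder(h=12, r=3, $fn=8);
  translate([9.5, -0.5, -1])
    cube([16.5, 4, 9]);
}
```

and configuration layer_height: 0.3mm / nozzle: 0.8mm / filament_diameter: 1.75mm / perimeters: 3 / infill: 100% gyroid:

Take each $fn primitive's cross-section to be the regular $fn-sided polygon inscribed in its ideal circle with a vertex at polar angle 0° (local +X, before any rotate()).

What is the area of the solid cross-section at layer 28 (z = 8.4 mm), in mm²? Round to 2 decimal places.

At z = 8.4 mm: the r=3 cylinder gives a regular 8-gon of circumradius 3 (constant along its height) (area = (8/2)·3.000²·sin(360°/8) = 25.46 mm²); the cube at (9.5, -0.5) does not reach this height (z outside [-1, 8]); Taking the first minus the rest: none of the subtracted shapes is present at this height, so the r=3 cylinder is unchanged — area = 25.46 mm². Overall, the cross-section is a single solid region. Net area = 25.46 mm².

25.46 mm²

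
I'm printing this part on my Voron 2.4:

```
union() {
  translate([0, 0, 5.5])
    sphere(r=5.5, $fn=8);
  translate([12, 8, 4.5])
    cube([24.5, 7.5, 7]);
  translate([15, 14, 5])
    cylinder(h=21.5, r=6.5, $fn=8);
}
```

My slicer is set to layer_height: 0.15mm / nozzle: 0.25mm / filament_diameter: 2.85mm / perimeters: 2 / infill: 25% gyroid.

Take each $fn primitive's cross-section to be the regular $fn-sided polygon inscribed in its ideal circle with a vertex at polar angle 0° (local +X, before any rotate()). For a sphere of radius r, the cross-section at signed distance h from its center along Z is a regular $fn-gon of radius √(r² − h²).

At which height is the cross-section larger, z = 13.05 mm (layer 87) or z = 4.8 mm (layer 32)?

Layer 87 (z = 13.05): the sphere is absent (|z−center|=7.550 > r=5.5); the cube at (12, 8) is absent (z outside [4.5, 11.5]); the r=6.5 cylinder at (15, 14) gives a regular 8-gon of circumradius 6.5 (constant along its height) (area = (8/2)·6.500²·sin(360°/8) = 119.50 mm²); Taking the union: only the r=6.5 cylinder at (15, 14) is present, so the union is just that shape — area = 119.50 mm². So its area = 119.50 mm². Layer 32 (z = 4.8): the r=5.5 sphere slices to a regular 8-gon of circumradius 5.455 (√(r²−h²) with h=0.7 from center) (area = (8/2)·5.455²·sin(360°/8) = 84.17 mm²); the cube at (12, 8) (footprint 24.5×7.5) is included at this height (area 183.75 mm²); the cylinder at (15, 14) does not reach this height (z outside [5, 26.5]); Combining (union): the 2 present regions are separate (no shared area or edge), so areas and boundary lengths simply add and each stays a separate island — area = 267.92 mm². So its area = 267.92 mm². Layer 32 is larger (267.92 vs 119.50 mm²).

layer 32 (z = 4.8 mm)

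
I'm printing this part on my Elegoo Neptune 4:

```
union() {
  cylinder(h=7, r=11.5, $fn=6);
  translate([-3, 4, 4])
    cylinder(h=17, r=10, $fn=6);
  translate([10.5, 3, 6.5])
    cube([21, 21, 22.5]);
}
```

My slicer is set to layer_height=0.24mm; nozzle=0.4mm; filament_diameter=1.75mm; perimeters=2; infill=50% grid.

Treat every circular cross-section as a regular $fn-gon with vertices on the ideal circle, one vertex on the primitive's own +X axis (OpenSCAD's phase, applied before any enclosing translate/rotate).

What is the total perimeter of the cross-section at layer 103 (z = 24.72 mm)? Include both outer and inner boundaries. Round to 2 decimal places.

84.00 mm

At z = 24.72 mm: the cylinder does not reach this height (z outside [0, 7]); the cylinder at (-3, 4) is absent (z outside [4, 21]); the 21×21 cube at (10.5, 3) contributes its full rectangle (perimeter 84.00 mm); Merging all regions: only the 21×21 cube at (10.5, 3) is present, so the union is just that shape — boundary = 84.00 mm. Overall, the cross-section is a single solid region. Total boundary length (outer) = 84.00 mm.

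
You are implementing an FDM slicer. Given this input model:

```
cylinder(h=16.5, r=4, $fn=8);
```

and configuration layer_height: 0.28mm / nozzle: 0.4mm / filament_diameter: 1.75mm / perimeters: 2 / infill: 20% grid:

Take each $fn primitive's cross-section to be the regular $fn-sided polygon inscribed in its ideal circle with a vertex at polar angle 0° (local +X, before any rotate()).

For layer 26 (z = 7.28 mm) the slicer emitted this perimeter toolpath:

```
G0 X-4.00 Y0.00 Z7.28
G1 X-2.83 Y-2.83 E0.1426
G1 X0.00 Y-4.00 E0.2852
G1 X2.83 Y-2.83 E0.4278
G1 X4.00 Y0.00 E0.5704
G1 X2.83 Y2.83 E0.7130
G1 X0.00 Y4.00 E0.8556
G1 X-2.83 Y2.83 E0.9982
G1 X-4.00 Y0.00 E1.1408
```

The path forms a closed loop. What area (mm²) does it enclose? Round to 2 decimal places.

45.28 mm²

Apply the shoelace formula to the sequence of (X, Y) vertices; enclosed area = 45.28 mm².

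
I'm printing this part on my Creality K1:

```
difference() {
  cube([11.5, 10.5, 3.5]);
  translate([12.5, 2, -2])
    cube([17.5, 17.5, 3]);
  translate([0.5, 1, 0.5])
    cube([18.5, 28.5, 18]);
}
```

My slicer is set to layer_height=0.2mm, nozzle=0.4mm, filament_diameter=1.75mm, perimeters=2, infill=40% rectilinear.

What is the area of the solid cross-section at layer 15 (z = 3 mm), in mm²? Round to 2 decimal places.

At z = 3 mm: the cube (footprint 11.5×10.5) is included at this height (area 120.75 mm²); the cube at (12.5, 2) is not intersected at this z (z outside [-2, 1]); the cube at (0.5, 1) (footprint 18.5×28.5) is included at this height (area 527.25 mm²); Subtracting the remaining from the first: starting from the 11.5×10.5 cube (120.75 mm²), the 18.5×28.5 cube at (0.5, 1) partially overlaps it — only the 104.50 mm² overlap (of its 527.25 mm²) is removed, clipping the outline — area = 16.25 mm². Overall, the cross-section is a single solid region. Net area = 16.25 mm².

16.25 mm²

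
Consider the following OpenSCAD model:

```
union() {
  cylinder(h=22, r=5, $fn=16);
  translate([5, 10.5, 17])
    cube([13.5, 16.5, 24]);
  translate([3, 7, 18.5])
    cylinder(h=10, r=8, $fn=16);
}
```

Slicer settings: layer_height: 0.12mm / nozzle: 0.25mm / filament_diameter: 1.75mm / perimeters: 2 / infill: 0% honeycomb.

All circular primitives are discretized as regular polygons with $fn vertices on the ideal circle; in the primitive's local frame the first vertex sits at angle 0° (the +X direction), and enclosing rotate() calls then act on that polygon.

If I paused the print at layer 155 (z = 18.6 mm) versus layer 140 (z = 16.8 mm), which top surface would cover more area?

Layer 155 (z = 18.6): the cylinder: section is a regular 16-gon, circumradius r=5 (area = (16/2)·5.000²·sin(360°/16) = 76.54 mm²); the cube at (5, 10.5) (footprint 13.5×16.5) is included at this height (area 222.75 mm²); the cylinder at (3, 7): section is a regular 16-gon, circumradius r=8 (area = (16/2)·8.000²·sin(360°/16) = 195.93 mm²); Taking the union: the regions partially overlap — summed areas 495.22 mm² minus the doubly-counted overlap 49.43 mm² gives 445.80 mm² — area = 445.80 mm². So its area = 445.80 mm². Layer 140 (z = 16.8): the cylinder: section is a regular 16-gon, circumradius r=5 (area = (16/2)·5.000²·sin(360°/16) = 76.54 mm²); the cube at (5, 10.5) is absent (z outside [17, 41]); the cylinder at (3, 7) does not reach this height (z outside [18.5, 28.5]); Combining (union): only the r=5 cylinder is present, so the union is just that shape — area = 76.54 mm². So its area = 76.54 mm². Layer 155 is larger (445.80 vs 76.54 mm²).

layer 155 (z = 18.6 mm)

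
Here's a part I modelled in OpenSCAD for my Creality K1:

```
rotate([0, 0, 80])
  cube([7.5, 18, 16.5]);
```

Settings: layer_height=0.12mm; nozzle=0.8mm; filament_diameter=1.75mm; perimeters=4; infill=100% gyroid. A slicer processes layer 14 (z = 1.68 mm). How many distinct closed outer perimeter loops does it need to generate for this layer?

At z = 1.68 mm: the cube is present — its section is the full 7.5×18 rectangle; (rotated 80° about Z; rotation is an isometry so areas/perimeters/island counts are preserved). The result has 1 disconnected region.

1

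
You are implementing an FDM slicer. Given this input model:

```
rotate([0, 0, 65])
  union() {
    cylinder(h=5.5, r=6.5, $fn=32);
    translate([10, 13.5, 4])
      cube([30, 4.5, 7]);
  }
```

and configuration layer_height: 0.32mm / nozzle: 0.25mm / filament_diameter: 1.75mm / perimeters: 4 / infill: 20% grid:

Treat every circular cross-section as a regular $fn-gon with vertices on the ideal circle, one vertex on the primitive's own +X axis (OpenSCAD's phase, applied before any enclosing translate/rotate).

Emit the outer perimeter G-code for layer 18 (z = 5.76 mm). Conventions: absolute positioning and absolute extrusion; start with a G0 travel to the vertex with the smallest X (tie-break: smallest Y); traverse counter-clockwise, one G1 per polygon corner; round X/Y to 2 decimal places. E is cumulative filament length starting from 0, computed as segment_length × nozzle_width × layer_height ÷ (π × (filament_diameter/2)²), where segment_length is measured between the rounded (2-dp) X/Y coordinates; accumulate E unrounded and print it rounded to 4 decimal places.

At z = 5.76 mm: the cylinder is not intersected at this z (z outside [0, 5.5]); the cube at (10, 13.5) is present — its section is the full 30×4.5 rectangle; Combining (union): only the 30×4.5 cube at (10, 13.5) is present, so the union is just that shape — 1 connected region; (whole slice rotated 65° about Z — lengths, areas and connectivity unchanged). The outline is a single polygon with 4 vertices. Extrusion per mm of travel: 0.25 × 0.32 / (π × 0.875²) = 0.033260. Accumulating E over each segment gives final E = 2.2951.

G0 X-12.09 Y16.67 Z5.76
G1 X-8.01 Y14.77 E0.1497
G1 X4.67 Y41.96 E1.1475
G1 X0.59 Y43.86 E1.2972
G1 X-12.09 Y16.67 E2.2951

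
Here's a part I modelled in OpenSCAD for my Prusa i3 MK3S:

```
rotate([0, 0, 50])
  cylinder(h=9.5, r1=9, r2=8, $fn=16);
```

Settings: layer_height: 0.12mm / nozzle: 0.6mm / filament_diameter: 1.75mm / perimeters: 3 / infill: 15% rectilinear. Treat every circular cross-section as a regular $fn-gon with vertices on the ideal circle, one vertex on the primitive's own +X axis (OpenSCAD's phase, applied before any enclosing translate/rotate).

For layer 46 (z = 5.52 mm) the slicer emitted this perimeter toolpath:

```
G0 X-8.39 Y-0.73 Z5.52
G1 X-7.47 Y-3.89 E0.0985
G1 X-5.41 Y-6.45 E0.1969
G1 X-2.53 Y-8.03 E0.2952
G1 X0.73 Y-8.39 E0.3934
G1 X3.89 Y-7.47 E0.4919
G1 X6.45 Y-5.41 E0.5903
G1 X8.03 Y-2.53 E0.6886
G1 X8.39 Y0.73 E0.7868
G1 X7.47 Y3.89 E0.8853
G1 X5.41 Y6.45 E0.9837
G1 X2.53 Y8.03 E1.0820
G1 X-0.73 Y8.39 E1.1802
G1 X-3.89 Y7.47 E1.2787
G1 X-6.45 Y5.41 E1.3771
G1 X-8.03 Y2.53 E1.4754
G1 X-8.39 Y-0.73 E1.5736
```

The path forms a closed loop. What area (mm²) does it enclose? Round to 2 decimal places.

217.07 mm²

Apply the shoelace formula to the sequence of (X, Y) vertices; enclosed area = 217.07 mm².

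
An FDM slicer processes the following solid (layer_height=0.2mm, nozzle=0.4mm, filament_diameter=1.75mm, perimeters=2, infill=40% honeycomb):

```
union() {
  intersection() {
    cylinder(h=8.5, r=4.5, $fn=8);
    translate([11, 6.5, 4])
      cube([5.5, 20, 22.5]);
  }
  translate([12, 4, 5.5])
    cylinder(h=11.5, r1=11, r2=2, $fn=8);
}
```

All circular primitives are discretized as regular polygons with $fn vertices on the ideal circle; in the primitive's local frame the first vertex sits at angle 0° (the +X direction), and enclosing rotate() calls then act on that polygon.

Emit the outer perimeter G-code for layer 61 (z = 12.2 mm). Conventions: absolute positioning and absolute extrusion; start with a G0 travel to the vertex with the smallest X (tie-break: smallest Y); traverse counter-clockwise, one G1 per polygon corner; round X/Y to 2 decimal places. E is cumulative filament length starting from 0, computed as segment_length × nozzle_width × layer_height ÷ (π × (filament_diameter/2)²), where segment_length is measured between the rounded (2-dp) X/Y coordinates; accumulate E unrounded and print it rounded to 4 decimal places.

At z = 12.2 mm: the cylinder is absent (z outside [0, 8.5]); the cube at (11, 6.5) is present — its section is the full 5.5×20 rectangle; Taking the intersection: at least one operand is absent at this height, so nothing remains; the cone at (12, 4): at t=0.583 of its height the radius interpolates to r₁+(r₂−r₁)t = 5.757, giving a regular 8-gon of that circumradius; Taking the union: only the cone at (12, 4) is present, so the union is just that shape — 1 connected region. The outline is a single polygon with 8 vertices. Extrusion per mm of travel: 0.4 × 0.2 / (π × 0.875²) = 0.033260. Accumulating E over each segment gives final E = 1.1726.

G0 X6.24 Y4.00 Z12.20
G1 X7.93 Y-0.07 E0.1466
G1 X12.00 Y-1.76 E0.2931
G1 X16.07 Y-0.07 E0.4397
G1 X17.76 Y4.00 E0.5863
G1 X16.07 Y8.07 E0.7329
G1 X12.00 Y9.76 E0.8794
G1 X7.93 Y8.07 E1.0260
G1 X6.24 Y4.00 E1.1726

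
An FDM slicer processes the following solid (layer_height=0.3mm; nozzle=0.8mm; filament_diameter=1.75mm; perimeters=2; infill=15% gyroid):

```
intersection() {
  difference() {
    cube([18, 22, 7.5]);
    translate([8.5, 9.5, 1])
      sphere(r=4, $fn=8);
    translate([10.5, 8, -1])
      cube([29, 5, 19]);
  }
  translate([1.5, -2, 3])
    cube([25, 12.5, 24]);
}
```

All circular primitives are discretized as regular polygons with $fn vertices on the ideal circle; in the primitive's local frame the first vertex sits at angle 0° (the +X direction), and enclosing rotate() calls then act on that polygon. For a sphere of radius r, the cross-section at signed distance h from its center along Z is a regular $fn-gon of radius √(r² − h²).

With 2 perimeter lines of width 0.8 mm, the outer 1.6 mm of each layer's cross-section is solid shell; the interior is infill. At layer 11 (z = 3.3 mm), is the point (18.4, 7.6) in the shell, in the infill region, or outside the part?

At z = 3.3 mm: the cube is present — its section is the full 18×22 rectangle; the r=4 sphere at (8.5, 9.5) contributes a regular 8-gon of circumradius √(4²−2.3²) = 3.273; the cube at (10.5, 8) is present — its section is the full 29×5 rectangle; Subtracting the remaining from the first: starting from the 18×22 cube, the r=4 sphere at (8.5, 9.5) lies wholly inside it (removes its full 30.29 mm² and its 20.04 mm outline becomes a hole wall); the 29×5 cube at (10.5, 8) partially overlaps it — only the 34.20 mm² overlap (of its 145.00 mm²) is removed, clipping the outline — 1 connected region; the 25×12.5 cube at (1.5, -2) contributes its full rectangle; After intersecting: the 25×12.5 cube at (1.5, -2) partially overlaps that combined region; clipping to the common part keeps 135.73 mm² — 1 connected region. Overall, the cross-section is a single solid region. The nearest boundary edge runs (18.00, 8.00)→(18.00, 0.00); distance from the point to it = 0.40 mm. The point is not inside any of the regions above, so it lies outside the cross-section (0.40 mm from the nearest boundary).

outside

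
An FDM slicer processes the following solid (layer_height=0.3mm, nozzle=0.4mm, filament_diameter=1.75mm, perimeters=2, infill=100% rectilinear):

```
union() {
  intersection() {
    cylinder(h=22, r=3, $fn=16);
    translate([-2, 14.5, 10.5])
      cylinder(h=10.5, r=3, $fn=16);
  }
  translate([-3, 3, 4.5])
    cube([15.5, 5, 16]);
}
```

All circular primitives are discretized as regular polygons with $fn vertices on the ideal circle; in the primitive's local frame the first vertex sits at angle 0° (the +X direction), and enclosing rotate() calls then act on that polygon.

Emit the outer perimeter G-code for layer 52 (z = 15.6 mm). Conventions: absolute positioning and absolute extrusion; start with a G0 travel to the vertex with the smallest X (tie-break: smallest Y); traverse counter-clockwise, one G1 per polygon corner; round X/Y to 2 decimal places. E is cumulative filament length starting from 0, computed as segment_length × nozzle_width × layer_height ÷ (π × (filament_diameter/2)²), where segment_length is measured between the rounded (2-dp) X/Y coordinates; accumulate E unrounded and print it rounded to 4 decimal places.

At z = 15.6 mm: the r=3 cylinder contributes a regular 16-gon of circumradius 3; the cylinder at (-2, 14.5): section is a regular 16-gon, circumradius r=3; Keeping only the common overlap: the r=3 cylinder at (-2, 14.5) does not overlap the r=3 cylinder (empty) — nothing remains; the cube at (-3, 3) is present — its section is the full 15.5×5 rectangle; Combining (union): only the 15.5×5 cube at (-3, 3) is present, so the union is just that shape — 1 connected region. The outline is a single polygon with 4 vertices. Extrusion per mm of travel: 0.4 × 0.3 / (π × 0.875²) = 0.049890. Accumulating E over each segment gives final E = 2.0455.

G0 X-3.00 Y3.00 Z15.60
G1 X12.50 Y3.00 E0.7733
G1 X12.50 Y8.00 E1.0227
G1 X-3.00 Y8.00 E1.7960
G1 X-3.00 Y3.00 E2.0455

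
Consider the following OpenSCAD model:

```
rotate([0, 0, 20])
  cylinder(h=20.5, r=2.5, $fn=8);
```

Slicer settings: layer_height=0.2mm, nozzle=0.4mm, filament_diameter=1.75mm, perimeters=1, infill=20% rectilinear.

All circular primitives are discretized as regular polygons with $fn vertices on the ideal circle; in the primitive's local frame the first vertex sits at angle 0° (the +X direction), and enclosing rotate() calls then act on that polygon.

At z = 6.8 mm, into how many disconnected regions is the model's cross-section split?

At z = 6.8 mm: the r=2.5 cylinder gives a regular 8-gon of circumradius 2.5 (constant along its height); (whole slice rotated 20° about Z — lengths, areas and connectivity unchanged). The result has 1 disconnected region.

1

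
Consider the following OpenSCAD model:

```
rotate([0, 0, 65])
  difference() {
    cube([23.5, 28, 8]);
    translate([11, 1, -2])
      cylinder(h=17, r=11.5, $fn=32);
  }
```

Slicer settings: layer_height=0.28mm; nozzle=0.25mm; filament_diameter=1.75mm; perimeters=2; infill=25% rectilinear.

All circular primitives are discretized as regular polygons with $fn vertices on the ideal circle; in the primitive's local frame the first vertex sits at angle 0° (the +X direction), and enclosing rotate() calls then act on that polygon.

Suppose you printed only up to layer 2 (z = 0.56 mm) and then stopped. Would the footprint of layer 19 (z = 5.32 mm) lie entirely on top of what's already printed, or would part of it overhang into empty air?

Compare the two slices. At z = 0.56: the 23.5×28 cube contributes its full rectangle (area 658.00 mm²); the r=11.5 cylinder at (11, 1) gives a regular 32-gon of circumradius 11.5 (constant along its height) (area = (32/2)·11.500²·sin(360°/32) = 412.81 mm²); Taking the first minus the rest: starting from the 23.5×28 cube (658.00 mm²), the r=11.5 cylinder at (11, 1) partially overlaps it — only the 227.85 mm² overlap (of its 412.81 mm²) is removed, clipping the outline — area = 430.15 mm²; (rotated 65° about Z; rotation is an isometry so areas/perimeters/island counts are preserved). At z = 5.32: the cube is present — its section is the full 23.5×28 rectangle (area 658.00 mm²); the r=11.5 cylinder at (11, 1) gives a regular 32-gon of circumradius 11.5 (constant along its height) (area = (32/2)·11.500²·sin(360°/32) = 412.81 mm²); Subtracting the remaining from the first: starting from the 23.5×28 cube (658.00 mm²), the r=11.5 cylinder at (11, 1) partially overlaps it — only the 227.85 mm² overlap (of its 412.81 mm²) is removed, clipping the outline — area = 430.15 mm²; (rotated 65° about Z; rotation is an isometry so areas/perimeters/island counts are preserved). Checking containment: the cross-section at z = 5.32 is a subset of the cross-section at z = 0.56.

entirely on top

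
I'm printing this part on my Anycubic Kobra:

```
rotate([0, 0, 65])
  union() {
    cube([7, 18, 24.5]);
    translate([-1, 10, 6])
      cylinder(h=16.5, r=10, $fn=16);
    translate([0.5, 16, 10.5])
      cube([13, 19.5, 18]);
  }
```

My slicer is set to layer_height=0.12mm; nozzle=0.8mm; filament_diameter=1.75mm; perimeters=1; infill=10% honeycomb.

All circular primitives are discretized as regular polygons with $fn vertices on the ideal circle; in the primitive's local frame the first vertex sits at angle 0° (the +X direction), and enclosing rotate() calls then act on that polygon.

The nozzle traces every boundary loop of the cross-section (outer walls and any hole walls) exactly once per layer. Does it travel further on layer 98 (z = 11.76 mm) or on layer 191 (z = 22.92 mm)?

Layer 98 (z = 11.76): the 7×18 cube contributes its full rectangle (perimeter 50.00 mm); the r=10 cylinder at (-1, 10) gives a regular 16-gon of circumradius 10 (constant along its height) (perimeter = 2·16·10.000·sin(180°/16) = 62.43 mm); the cube at (0.5, 16) is present — its section is the full 13×19.5 rectangle (perimeter 65.00 mm); Combining (union): the regions partially overlap (shared area 130.71 mm²), so the edge portions inside another operand are dropped and the merged outline is re-measured after clipping — boundary = 112.66 mm; (rotated 65° about Z; rotation is an isometry so areas/perimeters/island counts are preserved). So its perimeter = 112.66 mm. Layer 191 (z = 22.92): the 7×18 cube contributes its full rectangle (perimeter 50.00 mm); the cylinder at (-1, 10) does not reach this height (z outside [6, 22.5]); the cube at (0.5, 16) (footprint 13×19.5) is included at this height (perimeter 65.00 mm); Merging all regions: the regions partially overlap (shared area 13.00 mm²), so the edge portions inside another operand are dropped and the merged outline is re-measured after clipping — boundary = 98.00 mm; (rotated 65° about Z; rotation is an isometry so areas/perimeters/island counts are preserved). So its perimeter = 98.00 mm. Layer 98 is larger (112.66 vs 98.00 mm).

layer 98 (z = 11.76 mm)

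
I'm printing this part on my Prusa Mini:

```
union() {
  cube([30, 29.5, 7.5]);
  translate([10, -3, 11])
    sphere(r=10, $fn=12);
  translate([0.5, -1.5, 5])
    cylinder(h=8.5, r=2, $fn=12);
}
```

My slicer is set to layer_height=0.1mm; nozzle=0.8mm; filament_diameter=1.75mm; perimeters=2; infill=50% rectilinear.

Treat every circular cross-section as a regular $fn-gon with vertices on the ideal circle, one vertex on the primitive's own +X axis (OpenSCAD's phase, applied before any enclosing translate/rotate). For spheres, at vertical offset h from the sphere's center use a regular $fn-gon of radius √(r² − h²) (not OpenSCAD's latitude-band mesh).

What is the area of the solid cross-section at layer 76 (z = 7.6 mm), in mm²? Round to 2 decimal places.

At z = 7.6 mm: the cube is absent (z outside [0, 7.5]); the r=10 sphere at (10, -3) slices to a regular 12-gon of circumradius 9.404 (√(r²−h²) with h=3.4 from center) (area = (12/2)·9.404²·sin(360°/12) = 265.32 mm²); the r=2 cylinder at (0.5, -1.5) contributes a regular 12-gon of circumradius 2 (area = (12/2)·2.000²·sin(360°/12) = 12.00 mm²); Merging all regions: the regions partially overlap — summed areas 277.32 mm² minus the doubly-counted overlap 4.08 mm² gives 273.24 mm² — area = 273.24 mm². Overall, the cross-section is a single solid region. Net area = 273.24 mm².

273.24 mm²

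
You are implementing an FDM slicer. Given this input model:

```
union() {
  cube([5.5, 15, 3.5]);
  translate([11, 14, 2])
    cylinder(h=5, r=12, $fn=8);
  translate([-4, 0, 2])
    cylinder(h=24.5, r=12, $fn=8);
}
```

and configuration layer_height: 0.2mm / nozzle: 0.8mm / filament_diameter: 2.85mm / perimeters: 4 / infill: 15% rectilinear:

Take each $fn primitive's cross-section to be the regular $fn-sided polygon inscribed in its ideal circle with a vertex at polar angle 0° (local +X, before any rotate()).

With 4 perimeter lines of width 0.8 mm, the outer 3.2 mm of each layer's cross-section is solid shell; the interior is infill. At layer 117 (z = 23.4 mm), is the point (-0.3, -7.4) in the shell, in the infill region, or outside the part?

At z = 23.4 mm: the cube is absent (z outside [0, 3.5]); the cylinder at (11, 14) is not intersected at this z (z outside [2, 7]); the r=12 cylinder at (-4, 0) contributes a regular 8-gon of circumradius 12; Combining (union): only the r=12 cylinder at (-4, 0) is present, so the union is just that shape — 1 connected region. Overall, the cross-section is a single solid region. The nearest boundary edge runs (-4.00, -12.00)→(4.49, -8.49); distance from the point to it = 2.83 mm. The point is inside the cross-section, 2.83 mm from the nearest boundary — within the 3.2 mm shell band (4 × 0.8).

shell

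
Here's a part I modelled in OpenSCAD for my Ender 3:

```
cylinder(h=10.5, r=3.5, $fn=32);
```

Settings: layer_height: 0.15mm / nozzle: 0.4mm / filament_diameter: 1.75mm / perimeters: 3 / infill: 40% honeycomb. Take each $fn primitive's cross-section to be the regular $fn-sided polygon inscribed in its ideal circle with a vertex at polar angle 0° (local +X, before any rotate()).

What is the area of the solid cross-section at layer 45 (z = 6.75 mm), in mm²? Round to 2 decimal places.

At z = 6.75 mm: the r=3.5 cylinder contributes a regular 32-gon of circumradius 3.5 (area = (32/2)·3.500²·sin(360°/32) = 38.24 mm²). Overall, the cross-section is a single solid region. Net area = 38.24 mm².

38.24 mm²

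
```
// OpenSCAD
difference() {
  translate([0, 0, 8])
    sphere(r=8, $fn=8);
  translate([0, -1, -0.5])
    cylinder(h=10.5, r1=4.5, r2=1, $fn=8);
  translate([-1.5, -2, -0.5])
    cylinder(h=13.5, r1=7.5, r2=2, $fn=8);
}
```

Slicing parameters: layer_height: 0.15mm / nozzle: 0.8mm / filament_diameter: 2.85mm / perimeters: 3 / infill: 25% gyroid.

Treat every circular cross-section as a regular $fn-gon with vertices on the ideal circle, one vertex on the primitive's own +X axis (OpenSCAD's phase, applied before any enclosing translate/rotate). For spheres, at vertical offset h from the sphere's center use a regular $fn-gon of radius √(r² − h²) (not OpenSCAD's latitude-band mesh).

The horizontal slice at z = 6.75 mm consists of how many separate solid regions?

At z = 6.75 mm: the r=8 sphere contributes a regular 8-gon of circumradius √(8²−1.25²) = 7.902; the cone at (0, -1): at t=0.690 of its height the radius interpolates to r₁+(r₂−r₁)t = 2.083, giving a regular 8-gon of that circumradius; the cone at (-1.5, -2): at t=0.537 of its height the radius interpolates to r₁+(r₂−r₁)t = 4.546, giving a regular 8-gon of that circumradius; Taking the first minus the rest: starting from the r=8 sphere, the cone at (0, -1) lies wholly inside it (removes its full 12.28 mm² and its 12.76 mm outline becomes a hole wall); the cone at (-1.5, -2) partially overlaps it — only the 46.18 mm² overlap (of its 58.46 mm²) is removed, clipping the outline — 1 connected region with 1 hole. The result has 1 disconnected region.

1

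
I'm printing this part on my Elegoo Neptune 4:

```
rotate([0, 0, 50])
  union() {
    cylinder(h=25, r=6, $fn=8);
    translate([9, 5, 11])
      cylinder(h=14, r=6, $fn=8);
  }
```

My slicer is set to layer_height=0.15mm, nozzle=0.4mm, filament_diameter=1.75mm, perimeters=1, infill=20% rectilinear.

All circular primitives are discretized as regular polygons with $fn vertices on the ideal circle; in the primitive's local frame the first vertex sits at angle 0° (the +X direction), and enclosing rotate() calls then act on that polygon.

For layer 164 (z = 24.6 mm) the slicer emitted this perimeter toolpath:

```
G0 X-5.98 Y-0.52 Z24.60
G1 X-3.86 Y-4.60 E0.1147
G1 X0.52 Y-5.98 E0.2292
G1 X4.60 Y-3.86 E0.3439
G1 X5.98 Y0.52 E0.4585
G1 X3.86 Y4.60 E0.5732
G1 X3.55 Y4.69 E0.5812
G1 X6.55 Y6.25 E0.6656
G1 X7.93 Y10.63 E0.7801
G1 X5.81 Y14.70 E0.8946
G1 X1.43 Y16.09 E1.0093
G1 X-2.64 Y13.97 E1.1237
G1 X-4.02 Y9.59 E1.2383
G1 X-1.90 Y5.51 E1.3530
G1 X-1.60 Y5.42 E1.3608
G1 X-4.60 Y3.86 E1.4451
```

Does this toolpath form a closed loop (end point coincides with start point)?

no

Start point (G0): (-5.98, -0.52). End point (last G1): the path does not return to the start — open.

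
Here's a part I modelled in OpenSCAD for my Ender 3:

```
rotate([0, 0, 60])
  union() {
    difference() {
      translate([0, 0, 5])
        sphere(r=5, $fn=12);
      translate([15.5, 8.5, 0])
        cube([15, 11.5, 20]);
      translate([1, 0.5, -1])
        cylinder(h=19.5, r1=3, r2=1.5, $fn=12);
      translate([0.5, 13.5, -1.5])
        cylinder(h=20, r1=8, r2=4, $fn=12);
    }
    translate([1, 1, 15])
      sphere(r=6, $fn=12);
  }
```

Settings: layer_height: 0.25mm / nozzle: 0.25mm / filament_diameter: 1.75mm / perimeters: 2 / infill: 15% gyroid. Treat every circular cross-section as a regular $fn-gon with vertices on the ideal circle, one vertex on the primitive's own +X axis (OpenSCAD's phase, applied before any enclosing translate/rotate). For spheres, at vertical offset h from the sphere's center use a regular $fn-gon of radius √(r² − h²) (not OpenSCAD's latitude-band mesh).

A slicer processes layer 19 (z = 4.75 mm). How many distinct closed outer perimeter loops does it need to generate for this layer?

1

At z = 4.75 mm: the sphere: section is a regular 12-gon, circumradius = √(r²−h²) = √(5²−0.25²) = 4.994; the cube at (15.5, 8.5) is present — its section is the full 15×11.5 rectangle; the cone at (1, 0.5): at t=0.295 of its height the radius interpolates to r₁+(r₂−r₁)t = 2.558, giving a regular 12-gon of that circumradius; the cone at (0.5, 13.5) contributes a regular 12-gon of circumradius 6.750 (interpolated between r1=8 and r2=4 at t=0.312); Subtracting the remaining from the first: starting from the r=5 sphere, the 15×11.5 cube at (15.5, 8.5) misses the remaining region (no effect); the cone at (1, 0.5) lies wholly inside it (removes its full 19.63 mm² and its 15.89 mm outline becomes a hole wall); the cone at (0.5, 13.5) misses the remaining region (no effect) — 1 connected region with 1 hole; the sphere at (1, 1) is not intersected at this z (|z−center|=10.250 > r=6); Taking the union: only that combined region is present, so the union is just that shape — 1 connected region with 1 hole; (rotated 60° about Z; rotation is an isometry so areas/perimeters/island counts are preserved). The result has 1 disconnected region.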